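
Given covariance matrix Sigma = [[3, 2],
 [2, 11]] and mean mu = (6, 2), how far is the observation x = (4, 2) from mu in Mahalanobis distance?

Step 1 — centre the observation: (x - mu) = (-2, 0).

Step 2 — invert Sigma. det(Sigma) = 3·11 - (2)² = 29.
  Sigma^{-1} = (1/det) · [[d, -b], [-b, a]] = [[0.3793, -0.069],
 [-0.069, 0.1034]].

Step 3 — form the quadratic (x - mu)^T · Sigma^{-1} · (x - mu):
  Sigma^{-1} · (x - mu) = (-0.7586, 0.1379).
  (x - mu)^T · [Sigma^{-1} · (x - mu)] = (-2)·(-0.7586) + (0)·(0.1379) = 1.5172.

Step 4 — take square root: d = √(1.5172) ≈ 1.2318.

d(x, mu) = √(1.5172) ≈ 1.2318


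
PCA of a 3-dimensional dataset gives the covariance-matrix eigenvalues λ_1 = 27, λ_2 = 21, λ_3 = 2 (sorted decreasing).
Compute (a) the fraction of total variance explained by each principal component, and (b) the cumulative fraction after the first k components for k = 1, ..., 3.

Step 1 — total variance = trace(Sigma) = Σ λ_i = 27 + 21 + 2 = 50.

Step 2 — fraction explained by component i = λ_i / Σ λ:
  PC1: 27/50 = 0.54
  PC2: 21/50 = 0.42
  PC3: 2/50 = 0.04

Step 3 — cumulative fraction after k components = (λ_1 + ... + λ_k) / Σ λ:
  k = 1: 27/50 = 0.54
  k = 2: (27 + 21)/50 = 48/50 = 0.96
  k = 3: (27 + 21 + 2)/50 = 50/50 = 1

Summary (fraction, with percent):

explained: PC1 0.54 (54%), PC2 0.42 (42%), PC3 0.04 (4%);  cumulative: 0.54, 0.96, 1


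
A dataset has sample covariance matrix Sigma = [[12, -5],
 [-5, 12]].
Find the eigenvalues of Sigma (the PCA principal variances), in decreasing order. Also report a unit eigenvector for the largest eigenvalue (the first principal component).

Step 1 — characteristic polynomial of 2×2 Sigma:
  det(Sigma - λI) = λ² - trace · λ + det = 0.
  trace = 12 + 12 = 24, det = 12·12 - (-5)² = 119.
Step 2 — discriminant:
  Δ = trace² - 4·det = 576 - 476 = 100.
Step 3 — eigenvalues:
  λ = (trace ± √Δ)/2 = (24 ± 10)/2,
  λ_1 = 17,  λ_2 = 7.

Step 4 — unit eigenvector for λ_1: solve (Sigma - λ_1 I)v = 0. First row:
  (12 - 17)·v_x + (-5)·v_y = 0, i.e. (-5)·v_x + (-5)·v_y = 0,
  so v ∝ (b, λ_1 - a) = (-5, 5); multiply by -1 so the first entry is positive: u = (5, -5).
  ||u|| = √((5)² + (-5)²) = √(50) ≈ 7.0711,
  v_1 = u/||u|| ≈ (0.7071, -0.7071) (||v_1|| = 1).

λ_1 = 17,  λ_2 = 7;  v_1 ≈ (0.7071, -0.7071)


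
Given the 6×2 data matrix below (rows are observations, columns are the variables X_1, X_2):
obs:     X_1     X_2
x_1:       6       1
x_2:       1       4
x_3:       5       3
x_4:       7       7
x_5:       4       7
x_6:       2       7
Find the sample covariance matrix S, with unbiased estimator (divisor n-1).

Step 1 — column means:
  mean(X_1) = (6 + 1 + 5 + 7 + 4 + 2) / 6 = 25/6 = 4.1667
  mean(X_2) = (1 + 4 + 3 + 7 + 7 + 7) / 6 = 29/6 = 4.8333

Step 2 — sample covariance S[i,j] = (1/(n-1)) · Σ_k (x_{k,i} - mean_i) · (x_{k,j} - mean_j), with n-1 = 5.
  S[X_1,X_1] = ((1.8333)·(1.8333) + (-3.1667)·(-3.1667) + (0.8333)·(0.8333) + (2.8333)·(2.8333) + (-0.1667)·(-0.1667) + (-2.1667)·(-2.1667)) / 5 = 26.8333/5 = 5.3667
  S[X_1,X_2] = ((1.8333)·(-3.8333) + (-3.1667)·(-0.8333) + (0.8333)·(-1.8333) + (2.8333)·(2.1667) + (-0.1667)·(2.1667) + (-2.1667)·(2.1667)) / 5 = -4.8333/5 = -0.9667
  S[X_2,X_2] = ((-3.8333)·(-3.8333) + (-0.8333)·(-0.8333) + (-1.8333)·(-1.8333) + (2.1667)·(2.1667) + (2.1667)·(2.1667) + (2.1667)·(2.1667)) / 5 = 32.8333/5 = 6.5667

S is symmetric (S[j,i] = S[i,j]). Assembling:

S = [[5.3667, -0.9667],
 [-0.9667, 6.5667]]


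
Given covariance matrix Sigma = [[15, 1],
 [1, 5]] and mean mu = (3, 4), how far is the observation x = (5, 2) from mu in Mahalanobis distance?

Step 1 — centre the observation: (x - mu) = (2, -2).

Step 2 — invert Sigma. det(Sigma) = 15·5 - (1)² = 74.
  Sigma^{-1} = (1/det) · [[d, -b], [-b, a]] = [[0.0676, -0.0135],
 [-0.0135, 0.2027]].

Step 3 — form the quadratic (x - mu)^T · Sigma^{-1} · (x - mu):
  Sigma^{-1} · (x - mu) = (0.1622, -0.4324).
  (x - mu)^T · [Sigma^{-1} · (x - mu)] = (2)·(0.1622) + (-2)·(-0.4324) = 1.1892.

Step 4 — take square root: d = √(1.1892) ≈ 1.0905.

d(x, mu) = √(1.1892) ≈ 1.0905


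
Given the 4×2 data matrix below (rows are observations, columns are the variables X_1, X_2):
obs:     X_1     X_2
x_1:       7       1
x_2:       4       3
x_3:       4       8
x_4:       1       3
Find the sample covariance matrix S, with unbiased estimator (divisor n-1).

Step 1 — column means:
  mean(X_1) = (7 + 4 + 4 + 1) / 4 = 16/4 = 4
  mean(X_2) = (1 + 3 + 8 + 3) / 4 = 15/4 = 3.75

Step 2 — sample covariance S[i,j] = (1/(n-1)) · Σ_k (x_{k,i} - mean_i) · (x_{k,j} - mean_j), with n-1 = 3.
  S[X_1,X_1] = ((3)·(3) + (0)·(0) + (0)·(0) + (-3)·(-3)) / 3 = 18/3 = 6
  S[X_1,X_2] = ((3)·(-2.75) + (0)·(-0.75) + (0)·(4.25) + (-3)·(-0.75)) / 3 = -6/3 = -2
  S[X_2,X_2] = ((-2.75)·(-2.75) + (-0.75)·(-0.75) + (4.25)·(4.25) + (-0.75)·(-0.75)) / 3 = 26.75/3 = 8.9167

S is symmetric (S[j,i] = S[i,j]). Assembling:

S = [[6, -2],
 [-2, 8.9167]]


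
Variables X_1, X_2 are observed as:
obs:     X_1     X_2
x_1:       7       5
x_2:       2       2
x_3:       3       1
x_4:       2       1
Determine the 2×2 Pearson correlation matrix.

Step 1 — column means:
  mean(X_1) = (7 + 2 + 3 + 2) / 4 = 14/4 = 3.5
  mean(X_2) = (5 + 2 + 1 + 1) / 4 = 9/4 = 2.25

Step 2 — sample variances and covariances s[i,j] = (1/(n-1)) · Σ_k (x_{k,i} - mean_i) · (x_{k,j} - mean_j), with n-1 = 3:
  s[X_1,X_1] = ((3.5)·(3.5) + (-1.5)·(-1.5) + (-0.5)·(-0.5) + (-1.5)·(-1.5)) / 3 = 17/3 = 5.6667
  s[X_1,X_2] = ((3.5)·(2.75) + (-1.5)·(-0.25) + (-0.5)·(-1.25) + (-1.5)·(-1.25)) / 3 = 12.5/3 = 4.1667
  s[X_2,X_2] = ((2.75)·(2.75) + (-0.25)·(-0.25) + (-1.25)·(-1.25) + (-1.25)·(-1.25)) / 3 = 10.75/3 = 3.5833
  Sample standard deviations s_i = √(s[i,i]):
  s(X_1) = √(5.6667) = 2.3805
  s(X_2) = √(3.5833) = 1.893

Step 3 — r_{ij} = s_{ij} / (s_i · s_j):
  r[X_1,X_1] = 1 (diagonal).
  r[X_1,X_2] = 4.1667 / (2.3805 · 1.893) = 4.1667 / 4.5062 = 0.9247
  r[X_2,X_2] = 1 (diagonal).

R is symmetric with unit diagonal. Assembling:

R = [[1, 0.9247],
 [0.9247, 1]]


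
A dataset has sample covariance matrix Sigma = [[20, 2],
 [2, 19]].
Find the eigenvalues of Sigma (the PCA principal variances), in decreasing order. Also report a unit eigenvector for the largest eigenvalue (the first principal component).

Step 1 — characteristic polynomial of 2×2 Sigma:
  det(Sigma - λI) = λ² - trace · λ + det = 0.
  trace = 20 + 19 = 39, det = 20·19 - (2)² = 376.
Step 2 — discriminant:
  Δ = trace² - 4·det = 1521 - 1504 = 17.
Step 3 — eigenvalues:
  λ = (trace ± √Δ)/2 = (39 ± 4.1231)/2,
  λ_1 = 21.5616,  λ_2 = 17.4384.

Step 4 — unit eigenvector for λ_1: solve (Sigma - λ_1 I)v = 0. First row:
  (20 - 21.5616)·v_x + (2)·v_y = 0, i.e. (-1.5616)·v_x + (2)·v_y = 0,
  so v ∝ (b, λ_1 - a) = (2, 1.5616) = u.
  ||u|| = √((2)² + (1.5616)²) = √(6.4384) ≈ 2.5374,
  v_1 = u/||u|| ≈ (0.7882, 0.6154) (||v_1|| = 1).

λ_1 = 21.5616,  λ_2 = 17.4384;  v_1 ≈ (0.7882, 0.6154)


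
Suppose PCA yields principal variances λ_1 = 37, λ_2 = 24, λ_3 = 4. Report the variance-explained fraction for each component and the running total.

Step 1 — total variance = trace(Sigma) = Σ λ_i = 37 + 24 + 4 = 65.

Step 2 — fraction explained by component i = λ_i / Σ λ:
  PC1: 37/65 = 0.5692
  PC2: 24/65 = 0.3692
  PC3: 4/65 = 0.0615

Step 3 — cumulative fraction after k components = (λ_1 + ... + λ_k) / Σ λ:
  k = 1: 37/65 = 0.5692
  k = 2: (37 + 24)/65 = 61/65 = 0.9385
  k = 3: (37 + 24 + 4)/65 = 65/65 = 1

Summary (fraction, with percent):

explained: PC1 0.5692 (56.92%), PC2 0.3692 (36.92%), PC3 0.0615 (6.15%);  cumulative: 0.5692, 0.9385, 1


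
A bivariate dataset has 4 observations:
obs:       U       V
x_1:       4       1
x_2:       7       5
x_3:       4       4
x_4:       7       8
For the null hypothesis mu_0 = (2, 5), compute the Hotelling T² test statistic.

Step 1 — sample mean vector:
  mean(U) = (4 + 7 + 4 + 7) / 4 = 22/4 = 5.5
  mean(V) = (1 + 5 + 4 + 8) / 4 = 18/4 = 4.5
  x̄ = (5.5, 4.5),  deviation x̄ - mu_0 = (5.5, 4.5) - (2, 5) = (3.5, -0.5).

Step 2 — sample covariance matrix, S[i,j] = (1/(n-1)) · Σ_k (x_{k,i} - mean_i) · (x_{k,j} - mean_j), divisor n-1 = 3:
  S[U,U] = ((-1.5)·(-1.5) + (1.5)·(1.5) + (-1.5)·(-1.5) + (1.5)·(1.5)) / 3 = 9/3 = 3
  S[U,V] = ((-1.5)·(-3.5) + (1.5)·(0.5) + (-1.5)·(-0.5) + (1.5)·(3.5)) / 3 = 12/3 = 4
  S[V,V] = ((-3.5)·(-3.5) + (0.5)·(0.5) + (-0.5)·(-0.5) + (3.5)·(3.5)) / 3 = 25/3 = 8.3333
  S = [[3, 4],
 [4, 8.3333]].

Step 3 — invert S. det(S) = 3·8.3333 - (4)² = 9.
  S^{-1} = (1/det) · [[d, -b], [-b, a]] = [[0.9259, -0.4444],
 [-0.4444, 0.3333]].

Step 4 — quadratic form (x̄ - mu_0)^T · S^{-1} · (x̄ - mu_0):
  S^{-1} · (x̄ - mu_0) = (3.463, -1.7222),
  (x̄ - mu_0)^T · [...] = (3.5)·(3.463) + (-0.5)·(-1.7222) = 12.9815.

Step 5 — scale by n: T² = 4 · 12.9815 = 51.9259.

T² ≈ 51.9259


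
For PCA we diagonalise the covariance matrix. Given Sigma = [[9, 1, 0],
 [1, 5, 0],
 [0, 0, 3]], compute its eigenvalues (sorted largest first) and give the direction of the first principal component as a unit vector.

Step 1 — characteristic polynomial p(λ) = det(λI - Sigma) = λ³ - tr·λ² + c_1·λ - det, where tr = trace, c_1 = sum of the principal 2×2 minors, det = det(Sigma):
  tr = 9 + 5 + 3 = 17,
  c_1 = (9·5 - (1)²) + (9·3 - (0)²) + (5·3 - (0)²) = 44 + 27 + 15 = 86,
  det = 9·(5·3 - (0)²) - (1)·((1)·3 - (0)·(0)) + (0)·((1)·(0) - 5·(0)) = 9·(15) - (1)·(3) + (0)·(0) = 132.
  So p(λ) = λ³ - 17λ² + 86λ - 132.
Step 2 — look for an integer root (rational root theorem: any rational root is an integer divisor of 132). Testing λ = 3:
  p(3) = 27 - 153 + 258 - 132 = 0  ✓
  Dividing out (λ - 3): p(λ) = (λ - 3)(λ² - 14λ + 44).
Step 3 — remaining eigenvalues from the quadratic λ² - 14λ + 44 = 0:
  Δ = 14² - 4·44 = 196 - 176 = 20,  λ = (14 ± √20)/2 = (14 ± 4.4721)/2 ≈ 9.2361 or 4.7639.
  Sorted: λ_1 = 9.2361,  λ_2 = 4.7639,  λ_3 = 3  (check: sum = 17 = tr ✓).

Step 4 — unit eigenvector for λ_1 ≈ 9.2361: v spans the null space of (Sigma - λ_1 I), whose rows are
  r_1 = (-0.2361, 1, 0),  r_2 = (1, -4.2361, 0),  r_3 = (0, 0, -6.2361).
  v is orthogonal to every row, so take v ∝ r_1 × r_3 = ((1)·(-6.2361) - (0)·(0), (0)·(0) - (-0.2361)·(-6.2361), (-0.2361)·(0) - (1)·(0)) ≈ (-6.2361, -1.4721, 0).
  Rescale (multiply by -1 so the first nonzero entry is positive): u = (6.2361, 1.4721, 0).
  ||u|| = √((6.2361)² + (1.4721)² + (0)²) = √(41.0557) ≈ 6.4075,  v_1 = u/||u|| ≈ (0.9732, 0.2298, 0) (||v_1|| = 1).

λ_1 = 9.2361,  λ_2 = 4.7639,  λ_3 = 3;  v_1 ≈ (0.9732, 0.2298, 0)


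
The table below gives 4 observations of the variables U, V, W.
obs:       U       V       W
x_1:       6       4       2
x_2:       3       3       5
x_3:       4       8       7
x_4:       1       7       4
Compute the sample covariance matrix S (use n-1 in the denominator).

Step 1 — column means:
  mean(U) = (6 + 3 + 4 + 1) / 4 = 14/4 = 3.5
  mean(V) = (4 + 3 + 8 + 7) / 4 = 22/4 = 5.5
  mean(W) = (2 + 5 + 7 + 4) / 4 = 18/4 = 4.5

Step 2 — sample covariance S[i,j] = (1/(n-1)) · Σ_k (x_{k,i} - mean_i) · (x_{k,j} - mean_j), with n-1 = 3.
  S[U,U] = ((2.5)·(2.5) + (-0.5)·(-0.5) + (0.5)·(0.5) + (-2.5)·(-2.5)) / 3 = 13/3 = 4.3333
  S[U,V] = ((2.5)·(-1.5) + (-0.5)·(-2.5) + (0.5)·(2.5) + (-2.5)·(1.5)) / 3 = -5/3 = -1.6667
  S[U,W] = ((2.5)·(-2.5) + (-0.5)·(0.5) + (0.5)·(2.5) + (-2.5)·(-0.5)) / 3 = -4/3 = -1.3333
  S[V,V] = ((-1.5)·(-1.5) + (-2.5)·(-2.5) + (2.5)·(2.5) + (1.5)·(1.5)) / 3 = 17/3 = 5.6667
  S[V,W] = ((-1.5)·(-2.5) + (-2.5)·(0.5) + (2.5)·(2.5) + (1.5)·(-0.5)) / 3 = 8/3 = 2.6667
  S[W,W] = ((-2.5)·(-2.5) + (0.5)·(0.5) + (2.5)·(2.5) + (-0.5)·(-0.5)) / 3 = 13/3 = 4.3333

S is symmetric (S[j,i] = S[i,j]). Assembling:

S = [[4.3333, -1.6667, -1.3333],
 [-1.6667, 5.6667, 2.6667],
 [-1.3333, 2.6667, 4.3333]]


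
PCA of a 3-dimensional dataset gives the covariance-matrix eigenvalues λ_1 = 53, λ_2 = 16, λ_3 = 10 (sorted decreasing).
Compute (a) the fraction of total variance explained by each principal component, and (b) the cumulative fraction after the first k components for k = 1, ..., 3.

Step 1 — total variance = trace(Sigma) = Σ λ_i = 53 + 16 + 10 = 79.

Step 2 — fraction explained by component i = λ_i / Σ λ:
  PC1: 53/79 = 0.6709
  PC2: 16/79 = 0.2025
  PC3: 10/79 = 0.1266

Step 3 — cumulative fraction after k components = (λ_1 + ... + λ_k) / Σ λ:
  k = 1: 53/79 = 0.6709
  k = 2: (53 + 16)/79 = 69/79 = 0.8734
  k = 3: (53 + 16 + 10)/79 = 79/79 = 1

Summary (fraction, with percent):

explained: PC1 0.6709 (67.09%), PC2 0.2025 (20.25%), PC3 0.1266 (12.66%);  cumulative: 0.6709, 0.8734, 1


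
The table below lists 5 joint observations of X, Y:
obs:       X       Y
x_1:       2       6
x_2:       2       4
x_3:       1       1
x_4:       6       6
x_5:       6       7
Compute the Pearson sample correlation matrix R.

Step 1 — column means:
  mean(X) = (2 + 2 + 1 + 6 + 6) / 5 = 17/5 = 3.4
  mean(Y) = (6 + 4 + 1 + 6 + 7) / 5 = 24/5 = 4.8

Step 2 — sample variances and covariances s[i,j] = (1/(n-1)) · Σ_k (x_{k,i} - mean_i) · (x_{k,j} - mean_j), with n-1 = 4:
  s[X,X] = ((-1.4)·(-1.4) + (-1.4)·(-1.4) + (-2.4)·(-2.4) + (2.6)·(2.6) + (2.6)·(2.6)) / 4 = 23.2/4 = 5.8
  s[X,Y] = ((-1.4)·(1.2) + (-1.4)·(-0.8) + (-2.4)·(-3.8) + (2.6)·(1.2) + (2.6)·(2.2)) / 4 = 17.4/4 = 4.35
  s[Y,Y] = ((1.2)·(1.2) + (-0.8)·(-0.8) + (-3.8)·(-3.8) + (1.2)·(1.2) + (2.2)·(2.2)) / 4 = 22.8/4 = 5.7
  Sample standard deviations s_i = √(s[i,i]):
  s(X) = √(5.8) = 2.4083
  s(Y) = √(5.7) = 2.3875

Step 3 — r_{ij} = s_{ij} / (s_i · s_j):
  r[X,X] = 1 (diagonal).
  r[X,Y] = 4.35 / (2.4083 · 2.3875) = 4.35 / 5.7498 = 0.7566
  r[Y,Y] = 1 (diagonal).

R is symmetric with unit diagonal. Assembling:

R = [[1, 0.7566],
 [0.7566, 1]]


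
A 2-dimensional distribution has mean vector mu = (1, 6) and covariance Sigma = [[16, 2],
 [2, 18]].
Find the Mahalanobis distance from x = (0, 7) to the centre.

Step 1 — centre the observation: (x - mu) = (-1, 1).

Step 2 — invert Sigma. det(Sigma) = 16·18 - (2)² = 284.
  Sigma^{-1} = (1/det) · [[d, -b], [-b, a]] = [[0.0634, -0.007],
 [-0.007, 0.0563]].

Step 3 — form the quadratic (x - mu)^T · Sigma^{-1} · (x - mu):
  Sigma^{-1} · (x - mu) = (-0.0704, 0.0634).
  (x - mu)^T · [Sigma^{-1} · (x - mu)] = (-1)·(-0.0704) + (1)·(0.0634) = 0.1338.

Step 4 — take square root: d = √(0.1338) ≈ 0.3658.

d(x, mu) = √(0.1338) ≈ 0.3658


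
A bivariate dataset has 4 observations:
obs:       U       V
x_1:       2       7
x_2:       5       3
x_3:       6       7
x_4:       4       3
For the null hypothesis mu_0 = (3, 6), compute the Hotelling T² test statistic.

Step 1 — sample mean vector:
  mean(U) = (2 + 5 + 6 + 4) / 4 = 17/4 = 4.25
  mean(V) = (7 + 3 + 7 + 3) / 4 = 20/4 = 5
  x̄ = (4.25, 5),  deviation x̄ - mu_0 = (4.25, 5) - (3, 6) = (1.25, -1).

Step 2 — sample covariance matrix, S[i,j] = (1/(n-1)) · Σ_k (x_{k,i} - mean_i) · (x_{k,j} - mean_j), divisor n-1 = 3:
  S[U,U] = ((-2.25)·(-2.25) + (0.75)·(0.75) + (1.75)·(1.75) + (-0.25)·(-0.25)) / 3 = 8.75/3 = 2.9167
  S[U,V] = ((-2.25)·(2) + (0.75)·(-2) + (1.75)·(2) + (-0.25)·(-2)) / 3 = -2/3 = -0.6667
  S[V,V] = ((2)·(2) + (-2)·(-2) + (2)·(2) + (-2)·(-2)) / 3 = 16/3 = 5.3333
  S = [[2.9167, -0.6667],
 [-0.6667, 5.3333]].

Step 3 — invert S. det(S) = 2.9167·5.3333 - (-0.6667)² = 15.1111.
  S^{-1} = (1/det) · [[d, -b], [-b, a]] = [[0.3529, 0.0441],
 [0.0441, 0.193]].

Step 4 — quadratic form (x̄ - mu_0)^T · S^{-1} · (x̄ - mu_0):
  S^{-1} · (x̄ - mu_0) = (0.3971, -0.1379),
  (x̄ - mu_0)^T · [...] = (1.25)·(0.3971) + (-1)·(-0.1379) = 0.6342.

Step 5 — scale by n: T² = 4 · 0.6342 = 2.5368.

T² ≈ 2.5368


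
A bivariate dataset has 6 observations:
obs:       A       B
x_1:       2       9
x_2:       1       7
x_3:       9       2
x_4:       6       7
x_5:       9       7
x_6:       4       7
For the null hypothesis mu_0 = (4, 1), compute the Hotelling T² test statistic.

Step 1 — sample mean vector:
  mean(A) = (2 + 1 + 9 + 6 + 9 + 4) / 6 = 31/6 = 5.1667
  mean(B) = (9 + 7 + 2 + 7 + 7 + 7) / 6 = 39/6 = 6.5
  x̄ = (5.1667, 6.5),  deviation x̄ - mu_0 = (5.1667, 6.5) - (4, 1) = (1.1667, 5.5).

Step 2 — sample covariance matrix, S[i,j] = (1/(n-1)) · Σ_k (x_{k,i} - mean_i) · (x_{k,j} - mean_j), divisor n-1 = 5:
  S[A,A] = ((-3.1667)·(-3.1667) + (-4.1667)·(-4.1667) + (3.8333)·(3.8333) + (0.8333)·(0.8333) + (3.8333)·(3.8333) + (-1.1667)·(-1.1667)) / 5 = 58.8333/5 = 11.7667
  S[A,B] = ((-3.1667)·(2.5) + (-4.1667)·(0.5) + (3.8333)·(-4.5) + (0.8333)·(0.5) + (3.8333)·(0.5) + (-1.1667)·(0.5)) / 5 = -25.5/5 = -5.1
  S[B,B] = ((2.5)·(2.5) + (0.5)·(0.5) + (-4.5)·(-4.5) + (0.5)·(0.5) + (0.5)·(0.5) + (0.5)·(0.5)) / 5 = 27.5/5 = 5.5
  S = [[11.7667, -5.1],
 [-5.1, 5.5]].

Step 3 — invert S. det(S) = 11.7667·5.5 - (-5.1)² = 38.7067.
  S^{-1} = (1/det) · [[d, -b], [-b, a]] = [[0.1421, 0.1318],
 [0.1318, 0.304]].

Step 4 — quadratic form (x̄ - mu_0)^T · S^{-1} · (x̄ - mu_0):
  S^{-1} · (x̄ - mu_0) = (0.8905, 1.8257),
  (x̄ - mu_0)^T · [...] = (1.1667)·(0.8905) + (5.5)·(1.8257) = 11.0802.

Step 5 — scale by n: T² = 6 · 11.0802 = 66.4812.

T² ≈ 66.4812


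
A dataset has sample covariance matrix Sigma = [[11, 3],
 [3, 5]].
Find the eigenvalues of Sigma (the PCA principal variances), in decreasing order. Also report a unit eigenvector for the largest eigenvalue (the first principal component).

Step 1 — characteristic polynomial of 2×2 Sigma:
  det(Sigma - λI) = λ² - trace · λ + det = 0.
  trace = 11 + 5 = 16, det = 11·5 - (3)² = 46.
Step 2 — discriminant:
  Δ = trace² - 4·det = 256 - 184 = 72.
Step 3 — eigenvalues:
  λ = (trace ± √Δ)/2 = (16 ± 8.4853)/2,
  λ_1 = 12.2426,  λ_2 = 3.7574.

Step 4 — unit eigenvector for λ_1: solve (Sigma - λ_1 I)v = 0. First row:
  (11 - 12.2426)·v_x + (3)·v_y = 0, i.e. (-1.2426)·v_x + (3)·v_y = 0,
  so v ∝ (b, λ_1 - a) = (3, 1.2426) = u.
  ||u|| = √((3)² + (1.2426)²) = √(10.5442) ≈ 3.2472,
  v_1 = u/||u|| ≈ (0.9239, 0.3827) (||v_1|| = 1).

λ_1 = 12.2426,  λ_2 = 3.7574;  v_1 ≈ (0.9239, 0.3827)


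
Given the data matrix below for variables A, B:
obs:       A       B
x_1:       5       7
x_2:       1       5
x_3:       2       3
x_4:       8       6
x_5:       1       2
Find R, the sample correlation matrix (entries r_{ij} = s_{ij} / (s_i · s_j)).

Step 1 — column means:
  mean(A) = (5 + 1 + 2 + 8 + 1) / 5 = 17/5 = 3.4
  mean(B) = (7 + 5 + 3 + 6 + 2) / 5 = 23/5 = 4.6

Step 2 — sample variances and covariances s[i,j] = (1/(n-1)) · Σ_k (x_{k,i} - mean_i) · (x_{k,j} - mean_j), with n-1 = 4:
  s[A,A] = ((1.6)·(1.6) + (-2.4)·(-2.4) + (-1.4)·(-1.4) + (4.6)·(4.6) + (-2.4)·(-2.4)) / 4 = 37.2/4 = 9.3
  s[A,B] = ((1.6)·(2.4) + (-2.4)·(0.4) + (-1.4)·(-1.6) + (4.6)·(1.4) + (-2.4)·(-2.6)) / 4 = 17.8/4 = 4.45
  s[B,B] = ((2.4)·(2.4) + (0.4)·(0.4) + (-1.6)·(-1.6) + (1.4)·(1.4) + (-2.6)·(-2.6)) / 4 = 17.2/4 = 4.3
  Sample standard deviations s_i = √(s[i,i]):
  s(A) = √(9.3) = 3.0496
  s(B) = √(4.3) = 2.0736

Step 3 — r_{ij} = s_{ij} / (s_i · s_j):
  r[A,A] = 1 (diagonal).
  r[A,B] = 4.45 / (3.0496 · 2.0736) = 4.45 / 6.3238 = 0.7037
  r[B,B] = 1 (diagonal).

R is symmetric with unit diagonal. Assembling:

R = [[1, 0.7037],
 [0.7037, 1]]


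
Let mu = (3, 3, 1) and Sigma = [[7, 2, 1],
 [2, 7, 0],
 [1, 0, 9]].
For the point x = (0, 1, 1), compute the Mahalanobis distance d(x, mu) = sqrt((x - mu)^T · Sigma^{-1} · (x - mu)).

Step 1 — centre the observation: (x - mu) = (-3, -2, 0).

Step 2 — invert Sigma (cofactor / det for 3×3, or solve directly):
  Sigma^{-1} = [[0.1583, -0.0452, -0.0176],
 [-0.0452, 0.1558, 0.005],
 [-0.0176, 0.005, 0.1131]].

Step 3 — form the quadratic (x - mu)^T · Sigma^{-1} · (x - mu):
  Sigma^{-1} · (x - mu) = (-0.3844, -0.1759, 0.0427).
  (x - mu)^T · [Sigma^{-1} · (x - mu)] = (-3)·(-0.3844) + (-2)·(-0.1759) + (0)·(0.0427) = 1.505.

Step 4 — take square root: d = √(1.505) ≈ 1.2268.

d(x, mu) = √(1.505) ≈ 1.2268


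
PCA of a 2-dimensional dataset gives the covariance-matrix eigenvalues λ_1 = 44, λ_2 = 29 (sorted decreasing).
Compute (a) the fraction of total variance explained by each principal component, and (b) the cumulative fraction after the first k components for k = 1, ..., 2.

Step 1 — total variance = trace(Sigma) = Σ λ_i = 44 + 29 = 73.

Step 2 — fraction explained by component i = λ_i / Σ λ:
  PC1: 44/73 = 0.6027
  PC2: 29/73 = 0.3973

Step 3 — cumulative fraction after k components = (λ_1 + ... + λ_k) / Σ λ:
  k = 1: 44/73 = 0.6027
  k = 2: (44 + 29)/73 = 73/73 = 1

Summary (fraction, with percent):

explained: PC1 0.6027 (60.27%), PC2 0.3973 (39.73%);  cumulative: 0.6027, 1


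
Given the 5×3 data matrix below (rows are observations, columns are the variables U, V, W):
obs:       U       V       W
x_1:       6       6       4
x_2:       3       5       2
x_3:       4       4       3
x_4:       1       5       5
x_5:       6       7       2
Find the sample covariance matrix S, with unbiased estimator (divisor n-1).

Step 1 — column means:
  mean(U) = (6 + 3 + 4 + 1 + 6) / 5 = 20/5 = 4
  mean(V) = (6 + 5 + 4 + 5 + 7) / 5 = 27/5 = 5.4
  mean(W) = (4 + 2 + 3 + 5 + 2) / 5 = 16/5 = 3.2

Step 2 — sample covariance S[i,j] = (1/(n-1)) · Σ_k (x_{k,i} - mean_i) · (x_{k,j} - mean_j), with n-1 = 4.
  S[U,U] = ((2)·(2) + (-1)·(-1) + (0)·(0) + (-3)·(-3) + (2)·(2)) / 4 = 18/4 = 4.5
  S[U,V] = ((2)·(0.6) + (-1)·(-0.4) + (0)·(-1.4) + (-3)·(-0.4) + (2)·(1.6)) / 4 = 6/4 = 1.5
  S[U,W] = ((2)·(0.8) + (-1)·(-1.2) + (0)·(-0.2) + (-3)·(1.8) + (2)·(-1.2)) / 4 = -5/4 = -1.25
  S[V,V] = ((0.6)·(0.6) + (-0.4)·(-0.4) + (-1.4)·(-1.4) + (-0.4)·(-0.4) + (1.6)·(1.6)) / 4 = 5.2/4 = 1.3
  S[V,W] = ((0.6)·(0.8) + (-0.4)·(-1.2) + (-1.4)·(-0.2) + (-0.4)·(1.8) + (1.6)·(-1.2)) / 4 = -1.4/4 = -0.35
  S[W,W] = ((0.8)·(0.8) + (-1.2)·(-1.2) + (-0.2)·(-0.2) + (1.8)·(1.8) + (-1.2)·(-1.2)) / 4 = 6.8/4 = 1.7

S is symmetric (S[j,i] = S[i,j]). Assembling:

S = [[4.5, 1.5, -1.25],
 [1.5, 1.3, -0.35],
 [-1.25, -0.35, 1.7]]


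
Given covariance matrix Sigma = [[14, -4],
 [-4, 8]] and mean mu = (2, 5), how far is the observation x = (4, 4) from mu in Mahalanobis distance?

Step 1 — centre the observation: (x - mu) = (2, -1).

Step 2 — invert Sigma. det(Sigma) = 14·8 - (-4)² = 96.
  Sigma^{-1} = (1/det) · [[d, -b], [-b, a]] = [[0.0833, 0.0417],
 [0.0417, 0.1458]].

Step 3 — form the quadratic (x - mu)^T · Sigma^{-1} · (x - mu):
  Sigma^{-1} · (x - mu) = (0.125, -0.0625).
  (x - mu)^T · [Sigma^{-1} · (x - mu)] = (2)·(0.125) + (-1)·(-0.0625) = 0.3125.

Step 4 — take square root: d = √(0.3125) ≈ 0.559.

d(x, mu) = √(0.3125) ≈ 0.559


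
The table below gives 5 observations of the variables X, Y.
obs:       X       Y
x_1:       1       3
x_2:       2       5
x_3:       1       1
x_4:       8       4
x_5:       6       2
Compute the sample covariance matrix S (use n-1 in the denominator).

Step 1 — column means:
  mean(X) = (1 + 2 + 1 + 8 + 6) / 5 = 18/5 = 3.6
  mean(Y) = (3 + 5 + 1 + 4 + 2) / 5 = 15/5 = 3

Step 2 — sample covariance S[i,j] = (1/(n-1)) · Σ_k (x_{k,i} - mean_i) · (x_{k,j} - mean_j), with n-1 = 4.
  S[X,X] = ((-2.6)·(-2.6) + (-1.6)·(-1.6) + (-2.6)·(-2.6) + (4.4)·(4.4) + (2.4)·(2.4)) / 4 = 41.2/4 = 10.3
  S[X,Y] = ((-2.6)·(0) + (-1.6)·(2) + (-2.6)·(-2) + (4.4)·(1) + (2.4)·(-1)) / 4 = 4/4 = 1
  S[Y,Y] = ((0)·(0) + (2)·(2) + (-2)·(-2) + (1)·(1) + (-1)·(-1)) / 4 = 10/4 = 2.5

S is symmetric (S[j,i] = S[i,j]). Assembling:

S = [[10.3, 1],
 [1, 2.5]]


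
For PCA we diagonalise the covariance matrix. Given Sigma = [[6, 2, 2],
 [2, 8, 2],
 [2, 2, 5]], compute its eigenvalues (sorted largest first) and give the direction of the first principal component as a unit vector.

Step 1 — characteristic polynomial p(λ) = det(λI - Sigma) = λ³ - tr·λ² + c_1·λ - det, where tr = trace, c_1 = sum of the principal 2×2 minors, det = det(Sigma):
  tr = 6 + 8 + 5 = 19,
  c_1 = (6·8 - (2)²) + (6·5 - (2)²) + (8·5 - (2)²) = 44 + 26 + 36 = 106,
  det = 6·(8·5 - (2)²) - (2)·((2)·5 - (2)·(2)) + (2)·((2)·(2) - 8·(2)) = 6·(36) - (2)·(6) + (2)·(-12) = 180.
  So p(λ) = λ³ - 19λ² + 106λ - 180.
Step 2 — look for an integer root (rational root theorem: any rational root is an integer divisor of 180). Testing λ = 5:
  p(5) = 125 - 475 + 530 - 180 = 0  ✓
  Dividing out (λ - 5): p(λ) = (λ - 5)(λ² - 14λ + 36).
Step 3 — remaining eigenvalues from the quadratic λ² - 14λ + 36 = 0:
  Δ = 14² - 4·36 = 196 - 144 = 52,  λ = (14 ± √52)/2 = (14 ± 7.2111)/2 ≈ 10.6056 or 3.3944.
  Sorted: λ_1 = 10.6056,  λ_2 = 5,  λ_3 = 3.3944  (check: sum = 19 = tr ✓).

Step 4 — unit eigenvector for λ_1 ≈ 10.6056: v spans the null space of (Sigma - λ_1 I), whose rows are
  r_1 = (-4.6056, 2, 2),  r_2 = (2, -2.6056, 2),  r_3 = (2, 2, -5.6056).
  v is orthogonal to every row, so take v ∝ r_1 × r_2 = ((2)·(2) - (2)·(-2.6056), (2)·(2) - (-4.6056)·(2), (-4.6056)·(-2.6056) - (2)·(2)) ≈ (9.2111, 13.2111, 8).
  Let u = (9.2111, 13.2111, 8).
  ||u|| = √((9.2111)² + (13.2111)² + (8)²) = √(323.3776) ≈ 17.9827,  v_1 = u/||u|| ≈ (0.5122, 0.7347, 0.4449) (||v_1|| = 1).

λ_1 = 10.6056,  λ_2 = 5,  λ_3 = 3.3944;  v_1 ≈ (0.5122, 0.7347, 0.4449)


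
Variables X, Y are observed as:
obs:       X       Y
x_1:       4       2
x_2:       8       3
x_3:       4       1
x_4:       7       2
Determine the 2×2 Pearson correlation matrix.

Step 1 — column means:
  mean(X) = (4 + 8 + 4 + 7) / 4 = 23/4 = 5.75
  mean(Y) = (2 + 3 + 1 + 2) / 4 = 8/4 = 2

Step 2 — sample variances and covariances s[i,j] = (1/(n-1)) · Σ_k (x_{k,i} - mean_i) · (x_{k,j} - mean_j), with n-1 = 3:
  s[X,X] = ((-1.75)·(-1.75) + (2.25)·(2.25) + (-1.75)·(-1.75) + (1.25)·(1.25)) / 3 = 12.75/3 = 4.25
  s[X,Y] = ((-1.75)·(0) + (2.25)·(1) + (-1.75)·(-1) + (1.25)·(0)) / 3 = 4/3 = 1.3333
  s[Y,Y] = ((0)·(0) + (1)·(1) + (-1)·(-1) + (0)·(0)) / 3 = 2/3 = 0.6667
  Sample standard deviations s_i = √(s[i,i]):
  s(X) = √(4.25) = 2.0616
  s(Y) = √(0.6667) = 0.8165

Step 3 — r_{ij} = s_{ij} / (s_i · s_j):
  r[X,X] = 1 (diagonal).
  r[X,Y] = 1.3333 / (2.0616 · 0.8165) = 1.3333 / 1.6833 = 0.7921
  r[Y,Y] = 1 (diagonal).

R is symmetric with unit diagonal. Assembling:

R = [[1, 0.7921],
 [0.7921, 1]]


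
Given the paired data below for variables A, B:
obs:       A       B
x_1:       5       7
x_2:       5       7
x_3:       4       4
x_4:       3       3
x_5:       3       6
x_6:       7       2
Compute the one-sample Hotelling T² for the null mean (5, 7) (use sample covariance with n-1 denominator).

Step 1 — sample mean vector:
  mean(A) = (5 + 5 + 4 + 3 + 3 + 7) / 6 = 27/6 = 4.5
  mean(B) = (7 + 7 + 4 + 3 + 6 + 2) / 6 = 29/6 = 4.8333
  x̄ = (4.5, 4.8333),  deviation x̄ - mu_0 = (4.5, 4.8333) - (5, 7) = (-0.5, -2.1667).

Step 2 — sample covariance matrix, S[i,j] = (1/(n-1)) · Σ_k (x_{k,i} - mean_i) · (x_{k,j} - mean_j), divisor n-1 = 5:
  S[A,A] = ((0.5)·(0.5) + (0.5)·(0.5) + (-0.5)·(-0.5) + (-1.5)·(-1.5) + (-1.5)·(-1.5) + (2.5)·(2.5)) / 5 = 11.5/5 = 2.3
  S[A,B] = ((0.5)·(2.1667) + (0.5)·(2.1667) + (-0.5)·(-0.8333) + (-1.5)·(-1.8333) + (-1.5)·(1.1667) + (2.5)·(-2.8333)) / 5 = -3.5/5 = -0.7
  S[B,B] = ((2.1667)·(2.1667) + (2.1667)·(2.1667) + (-0.8333)·(-0.8333) + (-1.8333)·(-1.8333) + (1.1667)·(1.1667) + (-2.8333)·(-2.8333)) / 5 = 22.8333/5 = 4.5667
  S = [[2.3, -0.7],
 [-0.7, 4.5667]].

Step 3 — invert S. det(S) = 2.3·4.5667 - (-0.7)² = 10.0133.
  S^{-1} = (1/det) · [[d, -b], [-b, a]] = [[0.4561, 0.0699],
 [0.0699, 0.2297]].

Step 4 — quadratic form (x̄ - mu_0)^T · S^{-1} · (x̄ - mu_0):
  S^{-1} · (x̄ - mu_0) = (-0.3795, -0.5326),
  (x̄ - mu_0)^T · [...] = (-0.5)·(-0.3795) + (-2.1667)·(-0.5326) = 1.3438.

Step 5 — scale by n: T² = 6 · 1.3438 = 8.0626.

T² ≈ 8.0626


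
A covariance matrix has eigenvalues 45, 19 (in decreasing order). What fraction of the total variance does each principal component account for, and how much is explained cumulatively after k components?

Step 1 — total variance = trace(Sigma) = Σ λ_i = 45 + 19 = 64.

Step 2 — fraction explained by component i = λ_i / Σ λ:
  PC1: 45/64 = 0.7031
  PC2: 19/64 = 0.2969

Step 3 — cumulative fraction after k components = (λ_1 + ... + λ_k) / Σ λ:
  k = 1: 45/64 = 0.7031
  k = 2: (45 + 19)/64 = 64/64 = 1

Summary (fraction, with percent):

explained: PC1 0.7031 (70.31%), PC2 0.2969 (29.69%);  cumulative: 0.7031, 1


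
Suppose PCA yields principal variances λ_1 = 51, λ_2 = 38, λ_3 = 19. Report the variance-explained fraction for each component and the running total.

Step 1 — total variance = trace(Sigma) = Σ λ_i = 51 + 38 + 19 = 108.

Step 2 — fraction explained by component i = λ_i / Σ λ:
  PC1: 51/108 = 0.4722
  PC2: 38/108 = 0.3519
  PC3: 19/108 = 0.1759

Step 3 — cumulative fraction after k components = (λ_1 + ... + λ_k) / Σ λ:
  k = 1: 51/108 = 0.4722
  k = 2: (51 + 38)/108 = 89/108 = 0.8241
  k = 3: (51 + 38 + 19)/108 = 108/108 = 1

Summary (fraction, with percent):

explained: PC1 0.4722 (47.22%), PC2 0.3519 (35.19%), PC3 0.1759 (17.59%);  cumulative: 0.4722, 0.8241, 1


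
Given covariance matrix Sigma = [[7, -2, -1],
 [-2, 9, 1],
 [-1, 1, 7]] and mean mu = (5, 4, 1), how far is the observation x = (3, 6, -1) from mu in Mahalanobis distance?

Step 1 — centre the observation: (x - mu) = (-2, 2, -2).

Step 2 — invert Sigma (cofactor / det for 3×3, or solve directly):
  Sigma^{-1} = [[0.1546, 0.0324, 0.0175],
 [0.0324, 0.1197, -0.0125],
 [0.0175, -0.0125, 0.1471]].

Step 3 — form the quadratic (x - mu)^T · Sigma^{-1} · (x - mu):
  Sigma^{-1} · (x - mu) = (-0.2793, 0.1995, -0.3541).
  (x - mu)^T · [Sigma^{-1} · (x - mu)] = (-2)·(-0.2793) + (2)·(0.1995) + (-2)·(-0.3541) = 1.6658.

Step 4 — take square root: d = √(1.6658) ≈ 1.2907.

d(x, mu) = √(1.6658) ≈ 1.2907


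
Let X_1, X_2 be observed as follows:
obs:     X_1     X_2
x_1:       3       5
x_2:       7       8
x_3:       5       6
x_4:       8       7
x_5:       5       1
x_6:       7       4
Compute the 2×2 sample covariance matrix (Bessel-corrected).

Step 1 — column means:
  mean(X_1) = (3 + 7 + 5 + 8 + 5 + 7) / 6 = 35/6 = 5.8333
  mean(X_2) = (5 + 8 + 6 + 7 + 1 + 4) / 6 = 31/6 = 5.1667

Step 2 — sample covariance S[i,j] = (1/(n-1)) · Σ_k (x_{k,i} - mean_i) · (x_{k,j} - mean_j), with n-1 = 5.
  S[X_1,X_1] = ((-2.8333)·(-2.8333) + (1.1667)·(1.1667) + (-0.8333)·(-0.8333) + (2.1667)·(2.1667) + (-0.8333)·(-0.8333) + (1.1667)·(1.1667)) / 5 = 16.8333/5 = 3.3667
  S[X_1,X_2] = ((-2.8333)·(-0.1667) + (1.1667)·(2.8333) + (-0.8333)·(0.8333) + (2.1667)·(1.8333) + (-0.8333)·(-4.1667) + (1.1667)·(-1.1667)) / 5 = 9.1667/5 = 1.8333
  S[X_2,X_2] = ((-0.1667)·(-0.1667) + (2.8333)·(2.8333) + (0.8333)·(0.8333) + (1.8333)·(1.8333) + (-4.1667)·(-4.1667) + (-1.1667)·(-1.1667)) / 5 = 30.8333/5 = 6.1667

S is symmetric (S[j,i] = S[i,j]). Assembling:

S = [[3.3667, 1.8333],
 [1.8333, 6.1667]]


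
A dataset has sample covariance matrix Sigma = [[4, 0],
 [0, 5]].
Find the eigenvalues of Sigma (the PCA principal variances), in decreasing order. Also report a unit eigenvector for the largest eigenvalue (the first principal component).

Step 1 — characteristic polynomial of 2×2 Sigma:
  det(Sigma - λI) = λ² - trace · λ + det = 0.
  trace = 4 + 5 = 9, det = 4·5 - (0)² = 20.
Step 2 — discriminant:
  Δ = trace² - 4·det = 81 - 80 = 1.
Step 3 — eigenvalues:
  λ = (trace ± √Δ)/2 = (9 ± 1)/2,
  λ_1 = 5,  λ_2 = 4.

Step 4 — unit eigenvector for λ_1: Sigma is diagonal, so its eigenvectors are the coordinate axes. λ_1 = 5 is the diagonal entry on the second coordinate axis, hence
  v_1 = (0, 1) (||v_1|| = 1).

λ_1 = 5,  λ_2 = 4;  v_1 ≈ (0, 1)


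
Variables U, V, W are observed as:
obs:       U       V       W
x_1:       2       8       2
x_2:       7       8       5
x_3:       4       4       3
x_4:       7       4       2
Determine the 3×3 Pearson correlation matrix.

Step 1 — column means:
  mean(U) = (2 + 7 + 4 + 7) / 4 = 20/4 = 5
  mean(V) = (8 + 8 + 4 + 4) / 4 = 24/4 = 6
  mean(W) = (2 + 5 + 3 + 2) / 4 = 12/4 = 3

Step 2 — sample variances and covariances s[i,j] = (1/(n-1)) · Σ_k (x_{k,i} - mean_i) · (x_{k,j} - mean_j), with n-1 = 3:
  s[U,U] = ((-3)·(-3) + (2)·(2) + (-1)·(-1) + (2)·(2)) / 3 = 18/3 = 6
  s[U,V] = ((-3)·(2) + (2)·(2) + (-1)·(-2) + (2)·(-2)) / 3 = -4/3 = -1.3333
  s[U,W] = ((-3)·(-1) + (2)·(2) + (-1)·(0) + (2)·(-1)) / 3 = 5/3 = 1.6667
  s[V,V] = ((2)·(2) + (2)·(2) + (-2)·(-2) + (-2)·(-2)) / 3 = 16/3 = 5.3333
  s[V,W] = ((2)·(-1) + (2)·(2) + (-2)·(0) + (-2)·(-1)) / 3 = 4/3 = 1.3333
  s[W,W] = ((-1)·(-1) + (2)·(2) + (0)·(0) + (-1)·(-1)) / 3 = 6/3 = 2
  Sample standard deviations s_i = √(s[i,i]):
  s(U) = √(6) = 2.4495
  s(V) = √(5.3333) = 2.3094
  s(W) = √(2) = 1.4142

Step 3 — r_{ij} = s_{ij} / (s_i · s_j):
  r[U,U] = 1 (diagonal).
  r[U,V] = -1.3333 / (2.4495 · 2.3094) = -1.3333 / 5.6569 = -0.2357
  r[U,W] = 1.6667 / (2.4495 · 1.4142) = 1.6667 / 3.4641 = 0.4811
  r[V,V] = 1 (diagonal).
  r[V,W] = 1.3333 / (2.3094 · 1.4142) = 1.3333 / 3.266 = 0.4082
  r[W,W] = 1 (diagonal).

R is symmetric with unit diagonal. Assembling:

R = [[1, -0.2357, 0.4811],
 [-0.2357, 1, 0.4082],
 [0.4811, 0.4082, 1]]


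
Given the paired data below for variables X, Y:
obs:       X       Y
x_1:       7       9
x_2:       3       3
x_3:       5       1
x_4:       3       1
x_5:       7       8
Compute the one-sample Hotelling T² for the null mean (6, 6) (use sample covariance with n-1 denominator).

Step 1 — sample mean vector:
  mean(X) = (7 + 3 + 5 + 3 + 7) / 5 = 25/5 = 5
  mean(Y) = (9 + 3 + 1 + 1 + 8) / 5 = 22/5 = 4.4
  x̄ = (5, 4.4),  deviation x̄ - mu_0 = (5, 4.4) - (6, 6) = (-1, -1.6).

Step 2 — sample covariance matrix, S[i,j] = (1/(n-1)) · Σ_k (x_{k,i} - mean_i) · (x_{k,j} - mean_j), divisor n-1 = 4:
  S[X,X] = ((2)·(2) + (-2)·(-2) + (0)·(0) + (-2)·(-2) + (2)·(2)) / 4 = 16/4 = 4
  S[X,Y] = ((2)·(4.6) + (-2)·(-1.4) + (0)·(-3.4) + (-2)·(-3.4) + (2)·(3.6)) / 4 = 26/4 = 6.5
  S[Y,Y] = ((4.6)·(4.6) + (-1.4)·(-1.4) + (-3.4)·(-3.4) + (-3.4)·(-3.4) + (3.6)·(3.6)) / 4 = 59.2/4 = 14.8
  S = [[4, 6.5],
 [6.5, 14.8]].

Step 3 — invert S. det(S) = 4·14.8 - (6.5)² = 16.95.
  S^{-1} = (1/det) · [[d, -b], [-b, a]] = [[0.8732, -0.3835],
 [-0.3835, 0.236]].

Step 4 — quadratic form (x̄ - mu_0)^T · S^{-1} · (x̄ - mu_0):
  S^{-1} · (x̄ - mu_0) = (-0.2596, 0.0059),
  (x̄ - mu_0)^T · [...] = (-1)·(-0.2596) + (-1.6)·(0.0059) = 0.2501.

Step 5 — scale by n: T² = 5 · 0.2501 = 1.2507.

T² ≈ 1.2507


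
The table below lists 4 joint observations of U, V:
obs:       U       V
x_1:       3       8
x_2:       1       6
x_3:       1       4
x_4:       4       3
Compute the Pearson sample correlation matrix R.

Step 1 — column means:
  mean(U) = (3 + 1 + 1 + 4) / 4 = 9/4 = 2.25
  mean(V) = (8 + 6 + 4 + 3) / 4 = 21/4 = 5.25

Step 2 — sample variances and covariances s[i,j] = (1/(n-1)) · Σ_k (x_{k,i} - mean_i) · (x_{k,j} - mean_j), with n-1 = 3:
  s[U,U] = ((0.75)·(0.75) + (-1.25)·(-1.25) + (-1.25)·(-1.25) + (1.75)·(1.75)) / 3 = 6.75/3 = 2.25
  s[U,V] = ((0.75)·(2.75) + (-1.25)·(0.75) + (-1.25)·(-1.25) + (1.75)·(-2.25)) / 3 = -1.25/3 = -0.4167
  s[V,V] = ((2.75)·(2.75) + (0.75)·(0.75) + (-1.25)·(-1.25) + (-2.25)·(-2.25)) / 3 = 14.75/3 = 4.9167
  Sample standard deviations s_i = √(s[i,i]):
  s(U) = √(2.25) = 1.5
  s(V) = √(4.9167) = 2.2174

Step 3 — r_{ij} = s_{ij} / (s_i · s_j):
  r[U,U] = 1 (diagonal).
  r[U,V] = -0.4167 / (1.5 · 2.2174) = -0.4167 / 3.326 = -0.1253
  r[V,V] = 1 (diagonal).

R is symmetric with unit diagonal. Assembling:

R = [[1, -0.1253],
 [-0.1253, 1]]


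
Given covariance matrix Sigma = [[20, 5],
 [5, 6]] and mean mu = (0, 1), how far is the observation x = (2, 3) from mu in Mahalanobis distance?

Step 1 — centre the observation: (x - mu) = (2, 2).

Step 2 — invert Sigma. det(Sigma) = 20·6 - (5)² = 95.
  Sigma^{-1} = (1/det) · [[d, -b], [-b, a]] = [[0.0632, -0.0526],
 [-0.0526, 0.2105]].

Step 3 — form the quadratic (x - mu)^T · Sigma^{-1} · (x - mu):
  Sigma^{-1} · (x - mu) = (0.0211, 0.3158).
  (x - mu)^T · [Sigma^{-1} · (x - mu)] = (2)·(0.0211) + (2)·(0.3158) = 0.6737.

Step 4 — take square root: d = √(0.6737) ≈ 0.8208.

d(x, mu) = √(0.6737) ≈ 0.8208


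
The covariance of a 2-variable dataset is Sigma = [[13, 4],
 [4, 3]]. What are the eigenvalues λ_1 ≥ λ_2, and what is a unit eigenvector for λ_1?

Step 1 — characteristic polynomial of 2×2 Sigma:
  det(Sigma - λI) = λ² - trace · λ + det = 0.
  trace = 13 + 3 = 16, det = 13·3 - (4)² = 23.
Step 2 — discriminant:
  Δ = trace² - 4·det = 256 - 92 = 164.
Step 3 — eigenvalues:
  λ = (trace ± √Δ)/2 = (16 ± 12.8062)/2,
  λ_1 = 14.4031,  λ_2 = 1.5969.

Step 4 — unit eigenvector for λ_1: solve (Sigma - λ_1 I)v = 0. First row:
  (13 - 14.4031)·v_x + (4)·v_y = 0, i.e. (-1.4031)·v_x + (4)·v_y = 0,
  so v ∝ (b, λ_1 - a) = (4, 1.4031) = u.
  ||u|| = √((4)² + (1.4031)²) = √(17.9688) ≈ 4.239,
  v_1 = u/||u|| ≈ (0.9436, 0.331) (||v_1|| = 1).

λ_1 = 14.4031,  λ_2 = 1.5969;  v_1 ≈ (0.9436, 0.331)


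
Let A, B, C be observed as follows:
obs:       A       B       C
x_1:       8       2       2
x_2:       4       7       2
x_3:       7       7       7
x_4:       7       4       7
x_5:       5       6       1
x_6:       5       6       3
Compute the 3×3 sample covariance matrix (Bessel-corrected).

Step 1 — column means:
  mean(A) = (8 + 4 + 7 + 7 + 5 + 5) / 6 = 36/6 = 6
  mean(B) = (2 + 7 + 7 + 4 + 6 + 6) / 6 = 32/6 = 5.3333
  mean(C) = (2 + 2 + 7 + 7 + 1 + 3) / 6 = 22/6 = 3.6667

Step 2 — sample covariance S[i,j] = (1/(n-1)) · Σ_k (x_{k,i} - mean_i) · (x_{k,j} - mean_j), with n-1 = 5.
  S[A,A] = ((2)·(2) + (-2)·(-2) + (1)·(1) + (1)·(1) + (-1)·(-1) + (-1)·(-1)) / 5 = 12/5 = 2.4
  S[A,B] = ((2)·(-3.3333) + (-2)·(1.6667) + (1)·(1.6667) + (1)·(-1.3333) + (-1)·(0.6667) + (-1)·(0.6667)) / 5 = -11/5 = -2.2
  S[A,C] = ((2)·(-1.6667) + (-2)·(-1.6667) + (1)·(3.3333) + (1)·(3.3333) + (-1)·(-2.6667) + (-1)·(-0.6667)) / 5 = 10/5 = 2
  S[B,B] = ((-3.3333)·(-3.3333) + (1.6667)·(1.6667) + (1.6667)·(1.6667) + (-1.3333)·(-1.3333) + (0.6667)·(0.6667) + (0.6667)·(0.6667)) / 5 = 19.3333/5 = 3.8667
  S[B,C] = ((-3.3333)·(-1.6667) + (1.6667)·(-1.6667) + (1.6667)·(3.3333) + (-1.3333)·(3.3333) + (0.6667)·(-2.6667) + (0.6667)·(-0.6667)) / 5 = 1.6667/5 = 0.3333
  S[C,C] = ((-1.6667)·(-1.6667) + (-1.6667)·(-1.6667) + (3.3333)·(3.3333) + (3.3333)·(3.3333) + (-2.6667)·(-2.6667) + (-0.6667)·(-0.6667)) / 5 = 35.3333/5 = 7.0667

S is symmetric (S[j,i] = S[i,j]). Assembling:

S = [[2.4, -2.2, 2],
 [-2.2, 3.8667, 0.3333],
 [2, 0.3333, 7.0667]]


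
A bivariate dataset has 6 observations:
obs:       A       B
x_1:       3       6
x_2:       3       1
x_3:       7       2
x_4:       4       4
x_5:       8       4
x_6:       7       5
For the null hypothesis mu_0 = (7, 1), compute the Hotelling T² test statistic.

Step 1 — sample mean vector:
  mean(A) = (3 + 3 + 7 + 4 + 8 + 7) / 6 = 32/6 = 5.3333
  mean(B) = (6 + 1 + 2 + 4 + 4 + 5) / 6 = 22/6 = 3.6667
  x̄ = (5.3333, 3.6667),  deviation x̄ - mu_0 = (5.3333, 3.6667) - (7, 1) = (-1.6667, 2.6667).

Step 2 — sample covariance matrix, S[i,j] = (1/(n-1)) · Σ_k (x_{k,i} - mean_i) · (x_{k,j} - mean_j), divisor n-1 = 5:
  S[A,A] = ((-2.3333)·(-2.3333) + (-2.3333)·(-2.3333) + (1.6667)·(1.6667) + (-1.3333)·(-1.3333) + (2.6667)·(2.6667) + (1.6667)·(1.6667)) / 5 = 25.3333/5 = 5.0667
  S[A,B] = ((-2.3333)·(2.3333) + (-2.3333)·(-2.6667) + (1.6667)·(-1.6667) + (-1.3333)·(0.3333) + (2.6667)·(0.3333) + (1.6667)·(1.3333)) / 5 = 0.6667/5 = 0.1333
  S[B,B] = ((2.3333)·(2.3333) + (-2.6667)·(-2.6667) + (-1.6667)·(-1.6667) + (0.3333)·(0.3333) + (0.3333)·(0.3333) + (1.3333)·(1.3333)) / 5 = 17.3333/5 = 3.4667
  S = [[5.0667, 0.1333],
 [0.1333, 3.4667]].

Step 3 — invert S. det(S) = 5.0667·3.4667 - (0.1333)² = 17.5467.
  S^{-1} = (1/det) · [[d, -b], [-b, a]] = [[0.1976, -0.0076],
 [-0.0076, 0.2888]].

Step 4 — quadratic form (x̄ - mu_0)^T · S^{-1} · (x̄ - mu_0):
  S^{-1} · (x̄ - mu_0) = (-0.3495, 0.7827),
  (x̄ - mu_0)^T · [...] = (-1.6667)·(-0.3495) + (2.6667)·(0.7827) = 2.6697.

Step 5 — scale by n: T² = 6 · 2.6697 = 16.0182.

T² ≈ 16.0182
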